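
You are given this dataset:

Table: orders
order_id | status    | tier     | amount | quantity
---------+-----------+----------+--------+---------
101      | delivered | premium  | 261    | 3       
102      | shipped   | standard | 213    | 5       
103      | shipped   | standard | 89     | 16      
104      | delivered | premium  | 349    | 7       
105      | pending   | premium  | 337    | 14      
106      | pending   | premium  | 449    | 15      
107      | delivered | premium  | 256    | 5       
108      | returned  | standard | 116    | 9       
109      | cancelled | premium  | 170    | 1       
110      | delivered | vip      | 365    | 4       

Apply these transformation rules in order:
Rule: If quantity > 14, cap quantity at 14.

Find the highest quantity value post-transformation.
14

Step 1: Original maximum quantity = 16
Step 2: Apply cap at 14
Step 3: 2 records had quantity > 14 and were capped
Step 4: Maximum after transformation = 14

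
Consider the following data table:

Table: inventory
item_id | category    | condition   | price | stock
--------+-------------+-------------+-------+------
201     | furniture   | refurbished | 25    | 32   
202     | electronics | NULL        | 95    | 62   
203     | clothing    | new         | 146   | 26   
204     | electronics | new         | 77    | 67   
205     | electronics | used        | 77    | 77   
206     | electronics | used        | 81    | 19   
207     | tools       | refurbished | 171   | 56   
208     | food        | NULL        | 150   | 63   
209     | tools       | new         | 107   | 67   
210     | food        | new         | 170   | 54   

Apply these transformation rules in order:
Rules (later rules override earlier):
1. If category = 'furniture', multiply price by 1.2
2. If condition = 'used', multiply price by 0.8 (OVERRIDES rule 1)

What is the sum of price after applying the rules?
1072.4

Step 1: Rule 2 takes priority for records with condition = 'used'
  - 2 records: 158 × 0.8 = 126.4
Step 2: Rule 1 applies to remaining records with category = 'furniture'
  - 1 records: 25 × 1.2 = 30.0
Step 3: Other records unchanged: 916
Step 4: Final sum = 126.4 + 30.0 + 916 = 1072.4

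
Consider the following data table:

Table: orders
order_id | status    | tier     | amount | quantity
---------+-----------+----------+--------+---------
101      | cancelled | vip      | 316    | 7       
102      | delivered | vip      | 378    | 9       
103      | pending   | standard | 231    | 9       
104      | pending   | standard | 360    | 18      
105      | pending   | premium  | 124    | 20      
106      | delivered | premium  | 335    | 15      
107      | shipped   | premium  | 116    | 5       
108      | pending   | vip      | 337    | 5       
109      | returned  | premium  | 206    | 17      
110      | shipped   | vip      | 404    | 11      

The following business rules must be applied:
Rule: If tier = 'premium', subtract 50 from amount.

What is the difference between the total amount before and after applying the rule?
200

Step 1: Original sum of amount = 2807
Step 2: 4 records have tier = 'premium'
Step 3: Each affected record changes by -50
Step 4: Total change = 4 × -50 = -200
Step 5: New sum = 2807 + -200 = 2607
Step 6: Difference = |2607 - 2807| = 200
        (Sum decreased by 200)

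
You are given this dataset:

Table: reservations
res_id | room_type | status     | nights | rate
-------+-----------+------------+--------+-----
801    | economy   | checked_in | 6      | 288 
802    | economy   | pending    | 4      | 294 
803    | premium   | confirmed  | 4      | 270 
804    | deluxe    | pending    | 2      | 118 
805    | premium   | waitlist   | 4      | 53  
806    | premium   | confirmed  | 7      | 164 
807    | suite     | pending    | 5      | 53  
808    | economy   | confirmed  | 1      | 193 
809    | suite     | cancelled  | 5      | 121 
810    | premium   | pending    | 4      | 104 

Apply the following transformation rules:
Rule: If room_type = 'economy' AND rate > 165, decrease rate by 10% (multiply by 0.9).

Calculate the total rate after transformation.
1580.5

Step 1: Find records where room_type = 'economy' AND rate > 165
Step 2: 3 records match, summing to 775
Step 3: After multiplier: 775 × 0.9 = 697.5
Step 4: Unaffected records sum: 883
Step 5: Final sum = 697.5 + 883 = 1580.5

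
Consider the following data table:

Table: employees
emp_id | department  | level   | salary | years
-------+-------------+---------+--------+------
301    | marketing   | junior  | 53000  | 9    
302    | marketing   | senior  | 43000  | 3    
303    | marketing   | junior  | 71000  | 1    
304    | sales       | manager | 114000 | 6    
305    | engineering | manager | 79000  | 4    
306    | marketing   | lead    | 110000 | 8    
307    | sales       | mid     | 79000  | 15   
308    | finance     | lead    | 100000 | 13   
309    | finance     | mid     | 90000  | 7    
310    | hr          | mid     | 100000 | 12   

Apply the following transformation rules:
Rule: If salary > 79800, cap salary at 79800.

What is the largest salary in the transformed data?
79800

Step 1: Original maximum salary = 114000
Step 2: Apply cap at 79800
Step 3: 5 records had salary > 79800 and were capped
Step 4: Maximum after transformation = 79800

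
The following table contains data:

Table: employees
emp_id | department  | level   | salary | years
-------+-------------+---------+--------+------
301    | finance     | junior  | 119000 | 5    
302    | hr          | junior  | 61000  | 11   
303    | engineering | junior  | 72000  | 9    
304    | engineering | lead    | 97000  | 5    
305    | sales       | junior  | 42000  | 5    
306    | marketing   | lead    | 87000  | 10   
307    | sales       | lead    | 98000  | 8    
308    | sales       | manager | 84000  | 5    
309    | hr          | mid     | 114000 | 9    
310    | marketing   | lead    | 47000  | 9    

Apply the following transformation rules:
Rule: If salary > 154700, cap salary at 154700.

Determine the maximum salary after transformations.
119000

Step 1: Original maximum salary = 119000
Step 2: Check cap of 154700 against maximum
Step 3: No records exceed the cap (max 119000 <= cap 154700), so no capping applies
Step 4: Maximum after transformation = 119000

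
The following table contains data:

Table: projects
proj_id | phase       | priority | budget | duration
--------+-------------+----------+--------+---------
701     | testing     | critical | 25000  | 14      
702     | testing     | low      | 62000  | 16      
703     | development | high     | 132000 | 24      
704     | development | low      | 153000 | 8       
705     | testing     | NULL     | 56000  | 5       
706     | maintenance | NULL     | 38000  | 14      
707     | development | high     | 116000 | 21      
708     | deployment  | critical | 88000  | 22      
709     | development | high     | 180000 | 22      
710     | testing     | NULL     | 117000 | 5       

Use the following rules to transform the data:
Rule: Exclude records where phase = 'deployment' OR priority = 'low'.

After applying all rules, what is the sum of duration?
105

Step 1: Find records where phase = 'deployment' OR priority = 'low'
Step 2: 3 records match, summing to 46
Step 3: Original sum: 151
Step 4: Remaining sum = 151 - 46 = 105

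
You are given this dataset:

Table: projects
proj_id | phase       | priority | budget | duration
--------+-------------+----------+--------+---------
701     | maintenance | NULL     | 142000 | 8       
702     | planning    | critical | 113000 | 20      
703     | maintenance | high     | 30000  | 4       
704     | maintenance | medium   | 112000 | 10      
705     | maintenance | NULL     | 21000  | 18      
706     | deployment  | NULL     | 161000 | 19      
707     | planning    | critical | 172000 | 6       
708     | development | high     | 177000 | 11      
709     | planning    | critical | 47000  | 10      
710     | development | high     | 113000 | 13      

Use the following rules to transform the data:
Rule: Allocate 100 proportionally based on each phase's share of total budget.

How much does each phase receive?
deployment: 14.8, development: 26.65, maintenance: 28.03, planning: 30.51

Step 1: Calculate total budget = 1088000
Step 2: Calculate each phase's proportion:
  deployment: 161000/1088000 = 14.80% → 14.8
  development: 290000/1088000 = 26.65% → 26.65
  maintenance: 305000/1088000 = 28.03% → 28.03
  planning: 332000/1088000 = 30.51% → 30.51
Step 3: Verify: sum of allocations ≈ 100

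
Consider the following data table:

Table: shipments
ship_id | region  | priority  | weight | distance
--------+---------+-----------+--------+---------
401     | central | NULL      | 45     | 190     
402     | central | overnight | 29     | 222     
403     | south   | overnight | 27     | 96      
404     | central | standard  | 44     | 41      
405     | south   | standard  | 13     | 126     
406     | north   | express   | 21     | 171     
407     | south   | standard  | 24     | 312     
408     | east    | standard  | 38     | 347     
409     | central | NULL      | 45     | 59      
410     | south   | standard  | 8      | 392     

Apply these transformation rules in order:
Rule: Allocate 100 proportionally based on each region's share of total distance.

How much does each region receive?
central: 26.18, east: 17.74, north: 8.74, south: 47.34

Step 1: Calculate total distance = 1956
Step 2: Calculate each region's proportion:
  central: 512/1956 = 26.18% → 26.18
  east: 347/1956 = 17.74% → 17.74
  north: 171/1956 = 8.74% → 8.74
  south: 926/1956 = 47.34% → 47.34
Step 3: Verify: sum of allocations ≈ 100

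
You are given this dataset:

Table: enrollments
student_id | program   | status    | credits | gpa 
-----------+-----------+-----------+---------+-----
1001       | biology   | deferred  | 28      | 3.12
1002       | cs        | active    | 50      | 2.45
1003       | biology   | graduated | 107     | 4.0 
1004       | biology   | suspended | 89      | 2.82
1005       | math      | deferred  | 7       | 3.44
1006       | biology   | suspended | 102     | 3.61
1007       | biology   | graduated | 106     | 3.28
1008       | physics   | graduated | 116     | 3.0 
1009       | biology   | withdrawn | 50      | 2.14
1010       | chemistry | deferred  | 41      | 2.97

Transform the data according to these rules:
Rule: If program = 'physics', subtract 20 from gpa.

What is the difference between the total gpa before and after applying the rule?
20.0

Step 1: Original sum of gpa = 30.83
Step 2: 1 records have program = 'physics'
Step 3: Each affected record changes by -20
Step 4: Total change = 1 × -20 = -20
Step 5: New sum = 30.83 + -20 = 10.83
Step 6: Difference = |10.83 - 30.83| = 20.0
        (Sum decreased by 20.0)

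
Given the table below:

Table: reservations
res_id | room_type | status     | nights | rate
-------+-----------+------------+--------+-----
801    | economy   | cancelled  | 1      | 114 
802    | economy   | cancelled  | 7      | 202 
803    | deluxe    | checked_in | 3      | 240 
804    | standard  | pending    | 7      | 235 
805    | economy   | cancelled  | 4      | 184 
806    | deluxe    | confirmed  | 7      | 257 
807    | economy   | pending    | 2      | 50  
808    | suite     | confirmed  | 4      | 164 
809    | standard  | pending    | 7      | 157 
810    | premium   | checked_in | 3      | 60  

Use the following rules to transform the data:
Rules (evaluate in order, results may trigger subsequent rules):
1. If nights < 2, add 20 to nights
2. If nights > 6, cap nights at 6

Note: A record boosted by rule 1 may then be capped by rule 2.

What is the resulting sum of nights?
46

Step 1: Apply rule 1 to records with nights < 2
  - 1 records get bonus of 20
  - Of these, 1 records then exceed 6 and get capped
Step 2: Apply rule 2 to records with nights > 6
  - 4 records (original) are capped
Step 3: Calculate final sum = 46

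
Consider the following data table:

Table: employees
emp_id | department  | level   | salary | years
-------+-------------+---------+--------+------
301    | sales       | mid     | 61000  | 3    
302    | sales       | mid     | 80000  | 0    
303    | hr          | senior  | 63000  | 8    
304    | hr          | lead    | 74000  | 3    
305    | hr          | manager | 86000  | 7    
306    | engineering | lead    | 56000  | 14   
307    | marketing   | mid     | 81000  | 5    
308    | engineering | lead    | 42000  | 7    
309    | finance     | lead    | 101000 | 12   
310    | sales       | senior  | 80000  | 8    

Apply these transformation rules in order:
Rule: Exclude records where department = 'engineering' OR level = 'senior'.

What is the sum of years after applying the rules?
30

Step 1: Find records where department = 'engineering' OR level = 'senior'
Step 2: 4 records match, summing to 37
Step 3: Original sum: 67
Step 4: Remaining sum = 67 - 37 = 30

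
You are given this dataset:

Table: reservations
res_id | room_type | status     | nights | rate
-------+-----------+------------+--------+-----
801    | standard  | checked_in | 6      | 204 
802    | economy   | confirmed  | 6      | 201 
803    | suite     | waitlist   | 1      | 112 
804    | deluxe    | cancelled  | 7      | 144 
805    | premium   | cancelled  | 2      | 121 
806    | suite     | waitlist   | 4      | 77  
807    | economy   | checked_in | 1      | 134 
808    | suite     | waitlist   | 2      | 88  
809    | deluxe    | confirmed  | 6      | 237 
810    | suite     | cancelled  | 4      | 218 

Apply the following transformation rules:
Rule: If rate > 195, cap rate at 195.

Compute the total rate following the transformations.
1456

Step 1: 4 records have rate > 195
Step 2: These records originally summed to 860
Step 3: After capping: 4 × 195 = 780
Step 4: Unaffected records sum: 676
Step 5: Final sum = 780 + 676 = 1456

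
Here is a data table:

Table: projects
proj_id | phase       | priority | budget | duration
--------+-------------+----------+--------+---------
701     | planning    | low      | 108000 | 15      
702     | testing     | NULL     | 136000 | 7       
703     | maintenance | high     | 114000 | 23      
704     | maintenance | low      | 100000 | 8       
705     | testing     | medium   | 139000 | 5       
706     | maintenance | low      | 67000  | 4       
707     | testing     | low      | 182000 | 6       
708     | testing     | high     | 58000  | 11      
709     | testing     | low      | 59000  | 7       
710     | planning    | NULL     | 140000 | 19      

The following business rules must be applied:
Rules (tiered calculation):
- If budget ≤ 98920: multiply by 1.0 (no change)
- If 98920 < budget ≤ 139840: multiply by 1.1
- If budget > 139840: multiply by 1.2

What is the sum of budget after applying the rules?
1227100.0

Step 1: Tier 1 (budget ≤ 98920): 3 records, sum = 184000 × 1.0 = 184000.0
Step 2: Tier 2 (98920 < budget ≤ 139840): 5 records, sum = 597000 × 1.1 = 656700.0
Step 3: Tier 3 (budget > 139840): 2 records, sum = 322000 × 1.2 = 386400.0
Step 4: Final sum = 184000.0 + 656700.0 + 386400.0 = 1227100.0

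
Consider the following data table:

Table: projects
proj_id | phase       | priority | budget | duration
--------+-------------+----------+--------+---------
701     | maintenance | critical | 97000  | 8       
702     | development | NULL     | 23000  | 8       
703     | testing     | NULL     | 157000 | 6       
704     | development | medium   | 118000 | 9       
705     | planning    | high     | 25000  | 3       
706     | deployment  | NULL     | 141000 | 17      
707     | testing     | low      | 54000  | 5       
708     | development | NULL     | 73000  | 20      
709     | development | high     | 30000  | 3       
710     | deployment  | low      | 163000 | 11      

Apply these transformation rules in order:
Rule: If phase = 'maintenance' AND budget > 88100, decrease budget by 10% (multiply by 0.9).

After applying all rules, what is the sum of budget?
871300.0

Step 1: Find records where phase = 'maintenance' AND budget > 88100
Step 2: 1 records match, summing to 97000
Step 3: After multiplier: 97000 × 0.9 = 87300.0
Step 4: Unaffected records sum: 784000
Step 5: Final sum = 87300.0 + 784000 = 871300.0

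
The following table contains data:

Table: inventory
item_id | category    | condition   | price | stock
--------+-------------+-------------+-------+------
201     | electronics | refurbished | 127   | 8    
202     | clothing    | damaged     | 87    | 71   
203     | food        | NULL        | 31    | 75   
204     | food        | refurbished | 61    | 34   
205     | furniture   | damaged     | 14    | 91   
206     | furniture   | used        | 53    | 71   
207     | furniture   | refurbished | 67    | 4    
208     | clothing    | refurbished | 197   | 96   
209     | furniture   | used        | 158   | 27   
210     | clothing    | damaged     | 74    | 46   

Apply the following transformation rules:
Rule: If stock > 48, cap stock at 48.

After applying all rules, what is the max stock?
48

Step 1: Original maximum stock = 96
Step 2: Apply cap at 48
Step 3: 5 records had stock > 48 and were capped
Step 4: Maximum after transformation = 48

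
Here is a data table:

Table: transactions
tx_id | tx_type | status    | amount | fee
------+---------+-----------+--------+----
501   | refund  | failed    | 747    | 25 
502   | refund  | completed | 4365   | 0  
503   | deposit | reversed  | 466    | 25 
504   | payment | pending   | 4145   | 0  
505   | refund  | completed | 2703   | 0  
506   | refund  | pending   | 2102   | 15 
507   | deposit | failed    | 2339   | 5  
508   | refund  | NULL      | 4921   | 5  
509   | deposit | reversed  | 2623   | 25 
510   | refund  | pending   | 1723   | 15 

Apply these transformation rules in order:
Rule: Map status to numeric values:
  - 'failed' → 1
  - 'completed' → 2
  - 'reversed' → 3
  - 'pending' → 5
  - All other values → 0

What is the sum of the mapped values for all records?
27

Step 1: Apply mapping to each record
Step 2: Count by status:
  'failed': 2 records × 1 = 2
  'completed': 2 records × 2 = 4
  'reversed': 2 records × 3 = 6
  'pending': 3 records × 5 = 15
Step 3: Sum all mapped values = 27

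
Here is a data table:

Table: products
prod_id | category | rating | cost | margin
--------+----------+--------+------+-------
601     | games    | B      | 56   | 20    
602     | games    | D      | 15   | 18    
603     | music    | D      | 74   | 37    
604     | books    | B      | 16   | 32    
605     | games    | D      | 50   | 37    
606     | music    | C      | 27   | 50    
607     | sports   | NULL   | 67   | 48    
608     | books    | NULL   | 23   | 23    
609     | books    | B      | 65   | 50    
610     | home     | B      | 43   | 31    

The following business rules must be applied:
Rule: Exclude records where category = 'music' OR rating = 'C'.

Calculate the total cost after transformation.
335

Step 1: Find records where category = 'music' OR rating = 'C'
Step 2: 2 records match, summing to 101
Step 3: Original sum: 436
Step 4: Remaining sum = 436 - 101 = 335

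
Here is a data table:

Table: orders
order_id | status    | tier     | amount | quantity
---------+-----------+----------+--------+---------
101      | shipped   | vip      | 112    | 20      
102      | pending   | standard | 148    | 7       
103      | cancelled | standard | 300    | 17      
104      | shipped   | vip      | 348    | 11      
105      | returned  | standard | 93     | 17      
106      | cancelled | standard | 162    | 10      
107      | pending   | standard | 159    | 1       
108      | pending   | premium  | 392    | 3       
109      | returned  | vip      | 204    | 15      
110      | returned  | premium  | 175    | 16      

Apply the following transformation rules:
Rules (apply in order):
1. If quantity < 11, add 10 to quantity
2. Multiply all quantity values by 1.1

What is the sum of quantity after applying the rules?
172.7

Step 1: Apply Rule 1 - Add 10 to records with quantity < 11
  - 4 records affected: 21 + (4 × 10) = 61
  - Unaffected records: 96
  - Sum after Rule 1: 157
Step 2: Apply Rule 2 - Multiply all by 1.1
  - 157 × 1.1 = 172.7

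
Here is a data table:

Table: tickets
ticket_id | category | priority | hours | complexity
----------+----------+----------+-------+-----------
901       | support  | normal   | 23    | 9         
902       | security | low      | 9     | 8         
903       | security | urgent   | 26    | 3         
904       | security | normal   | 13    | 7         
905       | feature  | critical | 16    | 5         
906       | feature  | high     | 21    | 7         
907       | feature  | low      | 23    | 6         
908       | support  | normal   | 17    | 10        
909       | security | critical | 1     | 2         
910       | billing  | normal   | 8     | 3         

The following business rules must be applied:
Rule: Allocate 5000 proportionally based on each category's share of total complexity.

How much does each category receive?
billing: 250.0, feature: 1500.0, security: 1666.67, support: 1583.33

Step 1: Calculate total complexity = 60
Step 2: Calculate each category's proportion:
  billing: 3/60 = 5.00% → 250.0
  feature: 18/60 = 30.00% → 1500.0
  security: 20/60 = 33.33% → 1666.67
  support: 19/60 = 31.67% → 1583.33
Step 3: Verify: sum of allocations ≈ 5000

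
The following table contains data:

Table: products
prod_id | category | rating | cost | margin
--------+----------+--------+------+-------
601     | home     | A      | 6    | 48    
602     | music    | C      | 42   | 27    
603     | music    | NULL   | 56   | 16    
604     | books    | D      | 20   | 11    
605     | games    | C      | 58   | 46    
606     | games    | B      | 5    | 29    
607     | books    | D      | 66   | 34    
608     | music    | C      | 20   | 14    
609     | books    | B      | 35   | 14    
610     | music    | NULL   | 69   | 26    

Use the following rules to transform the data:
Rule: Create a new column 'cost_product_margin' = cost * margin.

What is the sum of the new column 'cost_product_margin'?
10159

Step 1: For each record, compute cost * margin
Example calculations:
  6 * 48 = 288
  42 * 27 = 1134
  56 * 16 = 896
  ...
Step 2: Sum all derived values
Step 3: Total = 10159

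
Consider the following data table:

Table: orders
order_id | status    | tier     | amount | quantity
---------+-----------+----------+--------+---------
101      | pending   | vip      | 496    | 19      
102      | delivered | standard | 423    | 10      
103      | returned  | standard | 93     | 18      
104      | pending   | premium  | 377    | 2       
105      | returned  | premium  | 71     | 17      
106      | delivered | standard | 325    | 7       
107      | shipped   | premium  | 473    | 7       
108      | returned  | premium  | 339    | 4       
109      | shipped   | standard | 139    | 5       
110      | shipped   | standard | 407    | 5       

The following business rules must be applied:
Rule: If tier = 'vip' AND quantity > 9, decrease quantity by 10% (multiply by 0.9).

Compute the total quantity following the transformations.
92.1

Step 1: Find records where tier = 'vip' AND quantity > 9
Step 2: 1 records match, summing to 19
Step 3: After multiplier: 19 × 0.9 = 17.1
Step 4: Unaffected records sum: 75
Step 5: Final sum = 17.1 + 75 = 92.1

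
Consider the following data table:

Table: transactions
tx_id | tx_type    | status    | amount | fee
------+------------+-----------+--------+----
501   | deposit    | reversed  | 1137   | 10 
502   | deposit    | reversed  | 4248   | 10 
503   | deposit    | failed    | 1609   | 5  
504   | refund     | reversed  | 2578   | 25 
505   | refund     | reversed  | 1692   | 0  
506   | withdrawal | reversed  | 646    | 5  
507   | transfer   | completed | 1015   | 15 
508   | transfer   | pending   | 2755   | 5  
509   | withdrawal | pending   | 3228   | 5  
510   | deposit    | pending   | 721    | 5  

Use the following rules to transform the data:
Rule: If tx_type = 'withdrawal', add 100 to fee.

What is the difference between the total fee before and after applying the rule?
200

Step 1: Original sum of fee = 85
Step 2: 2 records have tx_type = 'withdrawal'
Step 3: Each affected record changes by 100
Step 4: Total change = 2 × 100 = 200
Step 5: New sum = 85 + 200 = 285
Step 6: Difference = |285 - 85| = 200
        (Sum increased by 200)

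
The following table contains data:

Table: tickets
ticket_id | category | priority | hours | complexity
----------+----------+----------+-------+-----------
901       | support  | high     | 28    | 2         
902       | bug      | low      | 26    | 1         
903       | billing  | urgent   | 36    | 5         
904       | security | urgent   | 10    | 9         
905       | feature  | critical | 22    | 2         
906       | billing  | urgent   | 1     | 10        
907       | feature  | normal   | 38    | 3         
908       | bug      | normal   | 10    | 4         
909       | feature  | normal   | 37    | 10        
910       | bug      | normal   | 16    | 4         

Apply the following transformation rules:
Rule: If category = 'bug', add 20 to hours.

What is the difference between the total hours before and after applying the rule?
60

Step 1: Original sum of hours = 224
Step 2: 3 records have category = 'bug'
Step 3: Each affected record changes by 20
Step 4: Total change = 3 × 20 = 60
Step 5: New sum = 224 + 60 = 284
Step 6: Difference = |284 - 224| = 60
        (Sum increased by 60)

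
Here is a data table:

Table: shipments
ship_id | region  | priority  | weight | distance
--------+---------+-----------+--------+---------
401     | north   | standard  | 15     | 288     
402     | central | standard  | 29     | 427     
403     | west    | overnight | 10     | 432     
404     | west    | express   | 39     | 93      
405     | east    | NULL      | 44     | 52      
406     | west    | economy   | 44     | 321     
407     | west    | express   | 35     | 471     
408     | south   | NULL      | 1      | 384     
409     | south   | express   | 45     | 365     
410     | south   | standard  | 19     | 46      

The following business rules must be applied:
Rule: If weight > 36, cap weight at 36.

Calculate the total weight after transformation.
253

Step 1: 4 records have weight > 36
Step 2: These records originally summed to 172
Step 3: After capping: 4 × 36 = 144
Step 4: Unaffected records sum: 109
Step 5: Final sum = 144 + 109 = 253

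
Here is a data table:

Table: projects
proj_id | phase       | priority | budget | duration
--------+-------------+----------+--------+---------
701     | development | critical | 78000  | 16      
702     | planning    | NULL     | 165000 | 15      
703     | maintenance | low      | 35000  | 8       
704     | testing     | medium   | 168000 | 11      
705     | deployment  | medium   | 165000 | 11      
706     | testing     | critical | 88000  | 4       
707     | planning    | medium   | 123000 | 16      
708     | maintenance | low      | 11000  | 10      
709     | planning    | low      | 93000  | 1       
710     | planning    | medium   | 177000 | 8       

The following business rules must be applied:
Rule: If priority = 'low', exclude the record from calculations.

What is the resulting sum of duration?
81

Step 1: Identify records where priority = 'low'
Step 2: The excluded records sum to 19
Step 3: Original total duration = 100
Step 4: Remaining total = 100 - 19 = 81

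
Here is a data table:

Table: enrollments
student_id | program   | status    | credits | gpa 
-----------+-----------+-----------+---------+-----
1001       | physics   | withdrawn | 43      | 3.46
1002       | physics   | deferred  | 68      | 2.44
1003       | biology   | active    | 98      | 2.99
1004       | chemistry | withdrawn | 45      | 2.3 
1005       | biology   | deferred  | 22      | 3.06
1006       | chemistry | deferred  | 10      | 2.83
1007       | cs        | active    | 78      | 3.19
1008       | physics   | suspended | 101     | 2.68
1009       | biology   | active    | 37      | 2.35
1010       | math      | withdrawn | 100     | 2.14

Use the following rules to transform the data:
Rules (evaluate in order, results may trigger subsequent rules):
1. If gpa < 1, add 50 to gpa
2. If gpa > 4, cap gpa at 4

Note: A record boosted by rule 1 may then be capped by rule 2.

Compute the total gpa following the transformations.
27.44

Step 1: Apply rule 1 to records with gpa < 1
  - 0 records get bonus of 50
  - Of these, 0 records then exceed 4 and get capped
Step 2: Apply rule 2 to records with gpa > 4
  - 0 records (original) are capped
Step 3: Calculate final sum = 27.44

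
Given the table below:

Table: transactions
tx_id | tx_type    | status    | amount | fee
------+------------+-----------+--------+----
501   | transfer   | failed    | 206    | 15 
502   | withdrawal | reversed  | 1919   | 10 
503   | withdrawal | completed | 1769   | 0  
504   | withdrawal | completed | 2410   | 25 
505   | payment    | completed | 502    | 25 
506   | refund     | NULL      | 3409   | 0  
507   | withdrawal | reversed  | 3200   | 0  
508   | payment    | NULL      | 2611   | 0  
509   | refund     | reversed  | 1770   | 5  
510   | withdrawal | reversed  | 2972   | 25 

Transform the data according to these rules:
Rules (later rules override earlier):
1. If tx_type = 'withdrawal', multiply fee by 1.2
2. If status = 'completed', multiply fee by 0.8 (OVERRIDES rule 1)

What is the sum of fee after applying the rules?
102.0

Step 1: Rule 2 takes priority for records with status = 'completed'
  - 3 records: 50 × 0.8 = 40.0
Step 2: Rule 1 applies to remaining records with tx_type = 'withdrawal'
  - 3 records: 35 × 1.2 = 42.0
Step 3: Other records unchanged: 20
Step 4: Final sum = 40.0 + 42.0 + 20 = 102.0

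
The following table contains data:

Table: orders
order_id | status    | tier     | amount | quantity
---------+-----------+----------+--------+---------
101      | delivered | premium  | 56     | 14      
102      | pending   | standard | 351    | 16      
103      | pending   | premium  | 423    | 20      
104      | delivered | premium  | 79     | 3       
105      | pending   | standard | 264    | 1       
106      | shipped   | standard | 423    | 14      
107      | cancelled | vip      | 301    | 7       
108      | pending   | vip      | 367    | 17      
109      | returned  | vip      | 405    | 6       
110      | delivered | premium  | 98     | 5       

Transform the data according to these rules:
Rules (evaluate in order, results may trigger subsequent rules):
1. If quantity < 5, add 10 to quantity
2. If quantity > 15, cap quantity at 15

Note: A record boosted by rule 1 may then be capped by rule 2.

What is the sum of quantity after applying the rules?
115

Step 1: Apply rule 1 to records with quantity < 5
  - 2 records get bonus of 10
  - Of these, 0 records then exceed 15 and get capped
Step 2: Apply rule 2 to records with quantity > 15
  - 3 records (original) are capped
Step 3: Calculate final sum = 115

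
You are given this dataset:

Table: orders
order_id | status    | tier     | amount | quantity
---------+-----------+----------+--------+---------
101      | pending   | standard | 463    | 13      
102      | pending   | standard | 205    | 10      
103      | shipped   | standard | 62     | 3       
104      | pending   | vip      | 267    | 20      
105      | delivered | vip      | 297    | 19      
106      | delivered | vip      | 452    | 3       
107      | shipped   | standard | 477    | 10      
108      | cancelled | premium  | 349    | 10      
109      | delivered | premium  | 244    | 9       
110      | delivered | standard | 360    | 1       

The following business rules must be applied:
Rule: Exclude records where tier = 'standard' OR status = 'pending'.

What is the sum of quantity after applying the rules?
41

Step 1: Find records where tier = 'standard' OR status = 'pending'
Step 2: 6 records match, summing to 57
Step 3: Original sum: 98
Step 4: Remaining sum = 98 - 57 = 41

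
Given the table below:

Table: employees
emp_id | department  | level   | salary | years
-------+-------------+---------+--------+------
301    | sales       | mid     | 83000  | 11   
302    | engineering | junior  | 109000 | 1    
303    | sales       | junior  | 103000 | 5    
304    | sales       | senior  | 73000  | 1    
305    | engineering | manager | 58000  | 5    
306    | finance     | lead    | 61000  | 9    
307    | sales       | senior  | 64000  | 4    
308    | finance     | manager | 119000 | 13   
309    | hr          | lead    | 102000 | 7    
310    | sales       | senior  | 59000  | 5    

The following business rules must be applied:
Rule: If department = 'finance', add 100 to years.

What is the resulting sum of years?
261

Step 1: Count records where department = 'finance': 2
Step 2: Total bonus added: 2 × 100 = 200
Step 3: Original sum of years: 61
Step 4: Final sum = 61 + 200 = 261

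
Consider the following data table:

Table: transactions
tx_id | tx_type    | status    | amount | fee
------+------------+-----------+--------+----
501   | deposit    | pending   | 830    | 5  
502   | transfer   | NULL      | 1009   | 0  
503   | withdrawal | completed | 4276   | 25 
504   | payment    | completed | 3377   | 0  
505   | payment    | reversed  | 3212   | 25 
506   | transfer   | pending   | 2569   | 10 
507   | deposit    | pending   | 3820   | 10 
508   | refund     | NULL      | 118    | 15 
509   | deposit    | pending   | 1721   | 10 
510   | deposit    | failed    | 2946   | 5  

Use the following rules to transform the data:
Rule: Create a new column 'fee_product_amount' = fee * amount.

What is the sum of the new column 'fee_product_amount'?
288950

Step 1: For each record, compute fee * amount
Example calculations:
  5 * 830 = 4150
  0 * 1009 = 0
  25 * 4276 = 106900
  ...
Step 2: Sum all derived values
Step 3: Total = 288950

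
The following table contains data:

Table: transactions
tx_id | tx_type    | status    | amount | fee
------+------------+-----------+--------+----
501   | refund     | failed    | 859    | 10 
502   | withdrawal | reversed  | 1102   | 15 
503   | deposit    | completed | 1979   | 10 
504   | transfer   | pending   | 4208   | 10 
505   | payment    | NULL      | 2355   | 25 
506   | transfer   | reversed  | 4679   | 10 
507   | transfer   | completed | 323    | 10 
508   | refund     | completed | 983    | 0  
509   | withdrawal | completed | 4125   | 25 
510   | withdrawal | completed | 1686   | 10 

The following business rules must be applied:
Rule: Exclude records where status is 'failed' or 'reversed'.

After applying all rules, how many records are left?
7

Step 1: Count records to exclude
  - 1 (failed) + 2 (reversed) = 3 records
Step 2: Total records: 10
Step 3: Remaining = 10 - 3 = 7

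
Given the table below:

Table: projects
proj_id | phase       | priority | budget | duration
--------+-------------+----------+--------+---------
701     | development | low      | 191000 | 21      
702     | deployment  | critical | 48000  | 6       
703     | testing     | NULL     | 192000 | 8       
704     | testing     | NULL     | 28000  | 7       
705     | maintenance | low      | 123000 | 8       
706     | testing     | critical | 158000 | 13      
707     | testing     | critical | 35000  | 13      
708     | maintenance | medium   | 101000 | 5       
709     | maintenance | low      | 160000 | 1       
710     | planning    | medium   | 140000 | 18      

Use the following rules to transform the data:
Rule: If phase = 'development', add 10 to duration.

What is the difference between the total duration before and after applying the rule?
10

Step 1: Original sum of duration = 100
Step 2: 1 records have phase = 'development'
Step 3: Each affected record changes by 10
Step 4: Total change = 1 × 10 = 10
Step 5: New sum = 100 + 10 = 110
Step 6: Difference = |110 - 100| = 10
        (Sum increased by 10)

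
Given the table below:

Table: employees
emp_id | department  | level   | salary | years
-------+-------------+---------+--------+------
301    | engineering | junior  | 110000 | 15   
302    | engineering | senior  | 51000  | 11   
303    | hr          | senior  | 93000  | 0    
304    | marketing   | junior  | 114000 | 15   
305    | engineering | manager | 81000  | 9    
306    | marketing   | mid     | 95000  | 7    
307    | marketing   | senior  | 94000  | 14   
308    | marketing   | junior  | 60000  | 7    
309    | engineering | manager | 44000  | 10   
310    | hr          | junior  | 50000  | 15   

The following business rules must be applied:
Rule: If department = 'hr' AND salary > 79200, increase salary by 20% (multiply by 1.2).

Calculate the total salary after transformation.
810600.0

Step 1: Find records where department = 'hr' AND salary > 79200
Step 2: 1 records match, summing to 93000
Step 3: After multiplier: 93000 × 1.2 = 111600.0
Step 4: Unaffected records sum: 699000
Step 5: Final sum = 111600.0 + 699000 = 810600.0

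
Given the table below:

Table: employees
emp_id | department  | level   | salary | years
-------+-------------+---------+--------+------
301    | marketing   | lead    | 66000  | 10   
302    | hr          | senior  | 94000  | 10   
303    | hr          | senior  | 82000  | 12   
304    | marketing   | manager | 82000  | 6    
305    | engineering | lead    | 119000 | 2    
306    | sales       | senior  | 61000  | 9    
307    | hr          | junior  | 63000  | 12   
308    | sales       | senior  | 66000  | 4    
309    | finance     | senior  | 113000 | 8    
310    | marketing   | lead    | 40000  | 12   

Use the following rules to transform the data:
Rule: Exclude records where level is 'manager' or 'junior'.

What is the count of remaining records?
8

Step 1: Count records to exclude
  - 1 (manager) + 1 (junior) = 2 records
Step 2: Total records: 10
Step 3: Remaining = 10 - 2 = 8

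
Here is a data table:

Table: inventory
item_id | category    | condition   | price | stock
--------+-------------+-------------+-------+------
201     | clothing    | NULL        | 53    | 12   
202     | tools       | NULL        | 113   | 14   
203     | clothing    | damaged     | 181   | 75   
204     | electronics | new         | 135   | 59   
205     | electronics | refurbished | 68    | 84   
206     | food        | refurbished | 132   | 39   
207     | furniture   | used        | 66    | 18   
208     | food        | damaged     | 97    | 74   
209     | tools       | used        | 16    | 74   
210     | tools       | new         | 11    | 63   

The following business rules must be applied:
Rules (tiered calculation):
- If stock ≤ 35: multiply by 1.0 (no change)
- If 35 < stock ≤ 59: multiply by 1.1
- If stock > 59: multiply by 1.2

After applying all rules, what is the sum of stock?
595.8

Step 1: Tier 1 (stock ≤ 35): 3 records, sum = 44 × 1.0 = 44.0
Step 2: Tier 2 (35 < stock ≤ 59): 2 records, sum = 98 × 1.1 = 107.8
Step 3: Tier 3 (stock > 59): 5 records, sum = 370 × 1.2 = 444.0
Step 4: Final sum = 44.0 + 107.8 + 444.0 = 595.8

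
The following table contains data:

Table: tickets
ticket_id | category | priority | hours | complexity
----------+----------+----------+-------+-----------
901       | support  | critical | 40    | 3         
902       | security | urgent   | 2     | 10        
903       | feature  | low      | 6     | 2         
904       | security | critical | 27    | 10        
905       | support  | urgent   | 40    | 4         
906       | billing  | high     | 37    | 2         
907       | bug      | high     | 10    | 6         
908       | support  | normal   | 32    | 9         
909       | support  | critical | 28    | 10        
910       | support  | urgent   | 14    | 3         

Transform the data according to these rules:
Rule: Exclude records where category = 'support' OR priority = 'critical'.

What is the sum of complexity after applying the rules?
20

Step 1: Find records where category = 'support' OR priority = 'critical'
Step 2: 6 records match, summing to 39
Step 3: Original sum: 59
Step 4: Remaining sum = 59 - 39 = 20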